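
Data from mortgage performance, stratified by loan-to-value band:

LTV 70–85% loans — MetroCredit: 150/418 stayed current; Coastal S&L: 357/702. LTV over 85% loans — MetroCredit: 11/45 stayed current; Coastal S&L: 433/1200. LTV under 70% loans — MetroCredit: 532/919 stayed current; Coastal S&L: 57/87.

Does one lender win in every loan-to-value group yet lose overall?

LTV 70–85%: MetroCredit 150/418 = 35.9%, Coastal S&L 357/702 = 50.9% → Coastal S&L
LTV over 85%: MetroCredit 11/45 = 24.4%, Coastal S&L 433/1200 = 36.1% → Coastal S&L
LTV under 70%: MetroCredit 532/919 = 57.9%, Coastal S&L 57/87 = 65.5% → Coastal S&L
Overall: MetroCredit 693/1382 = 50.1%, Coastal S&L 847/1989 = 42.6% → MetroCredit
Coastal S&L wins each loan-to-value group but MetroCredit wins overall — the comparison reverses. Coastal S&L's loans skew toward LTV over 85%, which has a lower base rate.

Yes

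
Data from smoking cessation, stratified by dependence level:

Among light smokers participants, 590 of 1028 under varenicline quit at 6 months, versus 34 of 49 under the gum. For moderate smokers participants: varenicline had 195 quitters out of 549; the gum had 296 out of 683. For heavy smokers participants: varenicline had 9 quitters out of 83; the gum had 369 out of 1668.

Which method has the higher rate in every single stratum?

the gum

Light smokers: varenicline 590/1028 = 57.4%, the gum 34/49 = 69.4% → the gum
Moderate smokers: varenicline 195/549 = 35.5%, the gum 296/683 = 43.3% → the gum
Heavy smokers: varenicline 9/83 = 10.8%, the gum 369/1668 = 22.1% → the gum
The gum has the higher rate in all 3 groups.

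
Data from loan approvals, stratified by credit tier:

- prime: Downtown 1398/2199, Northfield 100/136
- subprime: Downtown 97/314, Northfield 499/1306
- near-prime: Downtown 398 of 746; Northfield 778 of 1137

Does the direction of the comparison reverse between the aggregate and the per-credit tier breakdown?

Prime: Downtown 1398/2199 = 63.6%, Northfield 100/136 = 73.5% → Northfield
Subprime: Downtown 97/314 = 30.9%, Northfield 499/1306 = 38.2% → Northfield
Near-prime: Downtown 398/746 = 53.4%, Northfield 778/1137 = 68.4% → Northfield
Overall: Downtown 1893/3259 = 58.1%, Northfield 1377/2579 = 53.4% → Downtown
Northfield wins each credit group but Downtown wins overall — the comparison reverses. Northfield's applications skew toward subprime, which has a lower base rate.

Yes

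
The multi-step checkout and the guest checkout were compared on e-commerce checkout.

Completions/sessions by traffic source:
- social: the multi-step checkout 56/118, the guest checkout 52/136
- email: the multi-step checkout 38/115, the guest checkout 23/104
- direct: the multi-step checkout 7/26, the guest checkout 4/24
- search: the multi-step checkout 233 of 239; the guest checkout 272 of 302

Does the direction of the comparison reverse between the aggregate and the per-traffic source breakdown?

Social: the multi-step checkout 56/118 = 47.5%, the guest checkout 52/136 = 38.2% → the multi-step checkout
Email: the multi-step checkout 38/115 = 33.0%, the guest checkout 23/104 = 22.1% → the multi-step checkout
Direct: the multi-step checkout 7/26 = 26.9%, the guest checkout 4/24 = 16.7% → the multi-step checkout
Search: the multi-step checkout 233/239 = 97.5%, the guest checkout 272/302 = 90.1% → the multi-step checkout
Overall: the multi-step checkout 334/498 = 67.1%, the guest checkout 351/566 = 62.0% → the multi-step checkout
The multi-step checkout wins overall and in every traffic group — no reversal.

No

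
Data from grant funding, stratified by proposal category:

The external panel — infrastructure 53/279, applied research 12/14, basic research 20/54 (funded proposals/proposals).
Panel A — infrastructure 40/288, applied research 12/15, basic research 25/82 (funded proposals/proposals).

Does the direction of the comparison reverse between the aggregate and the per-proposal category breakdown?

Infrastructure: the external panel 53/279 = 19.0%, Panel A 40/288 = 13.9% → the external panel
Applied research: the external panel 12/14 = 85.7%, Panel A 12/15 = 80.0% → the external panel
Basic research: the external panel 20/54 = 37.0%, Panel A 25/82 = 30.5% → the external panel
Overall: the external panel 85/347 = 24.5%, Panel A 77/385 = 20.0% → the external panel
The external panel wins overall and in every proposal group — no reversal.

No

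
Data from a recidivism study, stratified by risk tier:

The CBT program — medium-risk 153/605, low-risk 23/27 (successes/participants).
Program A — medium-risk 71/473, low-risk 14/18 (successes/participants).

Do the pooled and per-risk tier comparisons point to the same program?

Medium-risk: the CBT program 153/605 = 25.3%, Program A 71/473 = 15.0% → the CBT program
Low-risk: the CBT program 23/27 = 85.2%, Program A 14/18 = 77.8% → the CBT program
Overall: the CBT program 176/632 = 27.8%, Program A 85/491 = 17.3% → the CBT program
The CBT program wins overall and in every risk group — no reversal.

Yes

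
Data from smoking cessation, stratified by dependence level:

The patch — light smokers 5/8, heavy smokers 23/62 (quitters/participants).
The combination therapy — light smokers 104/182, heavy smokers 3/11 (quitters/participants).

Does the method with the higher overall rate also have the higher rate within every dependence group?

No

Light smokers: the patch 5/8 = 62.5%, the combination therapy 104/182 = 57.1% → the patch
Heavy smokers: the patch 23/62 = 37.1%, the combination therapy 3/11 = 27.3% → the patch
Overall: the patch 28/70 = 40.0%, the combination therapy 107/193 = 55.4% → the combination therapy
The patch wins each dependence group but the combination therapy wins overall — the comparison reverses. The patch's participants skew toward heavy smokers, which has a lower base rate.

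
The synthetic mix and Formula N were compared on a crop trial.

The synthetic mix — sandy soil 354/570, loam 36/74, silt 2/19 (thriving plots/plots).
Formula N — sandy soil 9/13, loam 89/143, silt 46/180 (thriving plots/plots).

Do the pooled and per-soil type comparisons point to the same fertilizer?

Sandy soil: the synthetic mix 354/570 = 62.1%, Formula N 9/13 = 69.2% → Formula N
Loam: the synthetic mix 36/74 = 48.6%, Formula N 89/143 = 62.2% → Formula N
Silt: the synthetic mix 2/19 = 10.5%, Formula N 46/180 = 25.6% → Formula N
Overall: the synthetic mix 392/663 = 59.1%, Formula N 144/336 = 42.9% → the synthetic mix
Formula N wins each soil group but the synthetic mix wins overall — the comparison reverses. Formula N's plots skew toward silt, which has a lower base rate.

No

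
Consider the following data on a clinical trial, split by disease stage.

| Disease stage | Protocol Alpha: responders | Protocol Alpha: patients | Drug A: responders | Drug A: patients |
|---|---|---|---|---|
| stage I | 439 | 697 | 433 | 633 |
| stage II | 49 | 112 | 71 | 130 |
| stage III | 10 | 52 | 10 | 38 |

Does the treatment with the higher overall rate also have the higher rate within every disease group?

Yes

Stage I: Protocol Alpha 439/697 = 63.0%, Drug A 433/633 = 68.4% → Drug A
Stage II: Protocol Alpha 49/112 = 43.8%, Drug A 71/130 = 54.6% → Drug A
Stage III: Protocol Alpha 10/52 = 19.2%, Drug A 10/38 = 26.3% → Drug A
Overall: Protocol Alpha 498/861 = 57.8%, Drug A 514/801 = 64.2% → Drug A
Drug A wins overall and in every disease group — no reversal.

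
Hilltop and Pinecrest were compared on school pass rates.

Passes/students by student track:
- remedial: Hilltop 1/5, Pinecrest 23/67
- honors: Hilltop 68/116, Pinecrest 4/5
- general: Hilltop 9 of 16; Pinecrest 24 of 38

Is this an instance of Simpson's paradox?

Remedial: Hilltop 1/5 = 20.0%, Pinecrest 23/67 = 34.3% → Pinecrest
Honors: Hilltop 68/116 = 58.6%, Pinecrest 4/5 = 80.0% → Pinecrest
General: Hilltop 9/16 = 56.2%, Pinecrest 24/38 = 63.2% → Pinecrest
Overall: Hilltop 78/137 = 56.9%, Pinecrest 51/110 = 46.4% → Hilltop
Pinecrest wins each student group but Hilltop wins overall — the comparison reverses. Pinecrest's students skew toward remedial, which has a lower base rate.

Yes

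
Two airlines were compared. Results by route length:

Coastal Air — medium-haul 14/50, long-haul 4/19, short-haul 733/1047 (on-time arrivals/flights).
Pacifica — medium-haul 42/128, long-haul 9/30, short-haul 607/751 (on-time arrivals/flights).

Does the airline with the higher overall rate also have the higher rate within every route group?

Medium-haul: Coastal Air 14/50 = 28.0%, Pacifica 42/128 = 32.8% → Pacifica
Long-haul: Coastal Air 4/19 = 21.1%, Pacifica 9/30 = 30.0% → Pacifica
Short-haul: Coastal Air 733/1047 = 70.0%, Pacifica 607/751 = 80.8% → Pacifica
Overall: Coastal Air 751/1116 = 67.3%, Pacifica 658/909 = 72.4% → Pacifica
Pacifica wins overall and in every route group — no reversal.

Yes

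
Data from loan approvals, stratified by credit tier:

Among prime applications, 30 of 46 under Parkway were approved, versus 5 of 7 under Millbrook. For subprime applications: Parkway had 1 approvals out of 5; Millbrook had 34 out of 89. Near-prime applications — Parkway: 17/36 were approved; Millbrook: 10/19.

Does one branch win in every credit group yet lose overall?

Prime: Parkway 30/46 = 65.2%, Millbrook 5/7 = 71.4% → Millbrook
Subprime: Parkway 1/5 = 20.0%, Millbrook 34/89 = 38.2% → Millbrook
Near-prime: Parkway 17/36 = 47.2%, Millbrook 10/19 = 52.6% → Millbrook
Overall: Parkway 48/87 = 55.2%, Millbrook 49/115 = 42.6% → Parkway
Millbrook wins each credit group but Parkway wins overall — the comparison reverses. Millbrook's applications skew toward subprime, which has a lower base rate.

Yes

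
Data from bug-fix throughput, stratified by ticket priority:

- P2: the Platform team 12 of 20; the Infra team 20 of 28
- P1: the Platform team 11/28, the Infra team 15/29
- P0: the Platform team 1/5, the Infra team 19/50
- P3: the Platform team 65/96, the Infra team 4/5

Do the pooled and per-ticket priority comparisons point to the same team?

P2: the Platform team 12/20 = 60.0%, the Infra team 20/28 = 71.4% → the Infra team
P1: the Platform team 11/28 = 39.3%, the Infra team 15/29 = 51.7% → the Infra team
P0: the Platform team 1/5 = 20.0%, the Infra team 19/50 = 38.0% → the Infra team
P3: the Platform team 65/96 = 67.7%, the Infra team 4/5 = 80.0% → the Infra team
Overall: the Platform team 89/149 = 59.7%, the Infra team 58/112 = 51.8% → the Platform team
The Infra team wins each ticket group but the Platform team wins overall — the comparison reverses. The Infra team's tickets skew toward P0, which has a lower base rate.

No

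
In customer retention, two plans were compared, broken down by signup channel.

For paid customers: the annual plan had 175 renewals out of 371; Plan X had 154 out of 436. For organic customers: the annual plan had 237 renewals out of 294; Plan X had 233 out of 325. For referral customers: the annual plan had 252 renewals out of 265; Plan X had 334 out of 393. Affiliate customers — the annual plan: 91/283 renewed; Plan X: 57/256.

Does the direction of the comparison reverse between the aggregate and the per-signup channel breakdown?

No

Paid: the annual plan 175/371 = 47.2%, Plan X 154/436 = 35.3% → the annual plan
Organic: the annual plan 237/294 = 80.6%, Plan X 233/325 = 71.7% → the annual plan
Referral: the annual plan 252/265 = 95.1%, Plan X 334/393 = 85.0% → the annual plan
Affiliate: the annual plan 91/283 = 32.2%, Plan X 57/256 = 22.3% → the annual plan
Overall: the annual plan 755/1213 = 62.2%, Plan X 778/1410 = 55.2% → the annual plan
The annual plan wins overall and in every signup group — no reversal.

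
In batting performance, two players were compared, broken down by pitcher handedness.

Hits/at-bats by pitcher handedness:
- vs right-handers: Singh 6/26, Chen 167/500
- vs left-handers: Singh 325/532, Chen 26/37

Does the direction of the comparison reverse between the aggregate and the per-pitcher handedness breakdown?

Vs right-handers: Singh 6/26 = 23.1%, Chen 167/500 = 33.4% → Chen
Vs left-handers: Singh 325/532 = 61.1%, Chen 26/37 = 70.3% → Chen
Overall: Singh 331/558 = 59.3%, Chen 193/537 = 35.9% → Singh
Chen wins each pitcher group but Singh wins overall — the comparison reverses. Chen's at-bats skew toward vs right-handers, which has a lower base rate.

Yes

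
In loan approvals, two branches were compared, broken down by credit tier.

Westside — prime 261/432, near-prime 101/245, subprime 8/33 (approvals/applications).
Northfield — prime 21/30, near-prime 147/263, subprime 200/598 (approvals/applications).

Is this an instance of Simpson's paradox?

Prime: Westside 261/432 = 60.4%, Northfield 21/30 = 70.0% → Northfield
Near-prime: Westside 101/245 = 41.2%, Northfield 147/263 = 55.9% → Northfield
Subprime: Westside 8/33 = 24.2%, Northfield 200/598 = 33.4% → Northfield
Overall: Westside 370/710 = 52.1%, Northfield 368/891 = 41.3% → Westside
Northfield wins each credit group but Westside wins overall — the comparison reverses. Northfield's applications skew toward subprime, which has a lower base rate.

Yes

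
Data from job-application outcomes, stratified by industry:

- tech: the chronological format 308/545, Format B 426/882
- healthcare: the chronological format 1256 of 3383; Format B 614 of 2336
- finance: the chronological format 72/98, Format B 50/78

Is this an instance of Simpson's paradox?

Tech: the chronological format 308/545 = 56.5%, Format B 426/882 = 48.3% → the chronological format
Healthcare: the chronological format 1256/3383 = 37.1%, Format B 614/2336 = 26.3% → the chronological format
Finance: the chronological format 72/98 = 73.5%, Format B 50/78 = 64.1% → the chronological format
Overall: the chronological format 1636/4026 = 40.6%, Format B 1090/3296 = 33.1% → the chronological format
The chronological format wins overall and in every industry group — no reversal.

No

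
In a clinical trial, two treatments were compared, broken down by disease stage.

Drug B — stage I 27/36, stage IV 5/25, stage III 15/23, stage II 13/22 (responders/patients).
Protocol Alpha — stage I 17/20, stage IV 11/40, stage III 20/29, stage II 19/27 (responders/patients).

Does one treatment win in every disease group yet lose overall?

No

Stage I: Drug B 27/36 = 75.0%, Protocol Alpha 17/20 = 85.0% → Protocol Alpha
Stage IV: Drug B 5/25 = 20.0%, Protocol Alpha 11/40 = 27.5% → Protocol Alpha
Stage III: Drug B 15/23 = 65.2%, Protocol Alpha 20/29 = 69.0% → Protocol Alpha
Stage II: Drug B 13/22 = 59.1%, Protocol Alpha 19/27 = 70.4% → Protocol Alpha
Overall: Drug B 60/106 = 56.6%, Protocol Alpha 67/116 = 57.8% → Protocol Alpha
Protocol Alpha wins overall and in every disease group — no reversal.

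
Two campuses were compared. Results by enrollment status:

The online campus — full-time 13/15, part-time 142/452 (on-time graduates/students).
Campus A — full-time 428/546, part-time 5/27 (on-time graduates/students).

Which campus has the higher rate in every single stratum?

Full-time: the online campus 13/15 = 86.7%, Campus A 428/546 = 78.4% → the online campus
Part-time: the online campus 142/452 = 31.4%, Campus A 5/27 = 18.5% → the online campus
The online campus has the higher rate in both groups.

the online campus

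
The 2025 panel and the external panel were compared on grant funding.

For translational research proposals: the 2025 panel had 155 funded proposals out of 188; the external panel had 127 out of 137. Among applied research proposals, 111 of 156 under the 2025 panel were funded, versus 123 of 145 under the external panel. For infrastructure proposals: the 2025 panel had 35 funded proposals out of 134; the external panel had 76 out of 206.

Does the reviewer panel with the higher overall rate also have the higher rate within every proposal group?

Yes

Translational research: the 2025 panel 155/188 = 82.4%, the external panel 127/137 = 92.7% → the external panel
Applied research: the 2025 panel 111/156 = 71.2%, the external panel 123/145 = 84.8% → the external panel
Infrastructure: the 2025 panel 35/134 = 26.1%, the external panel 76/206 = 36.9% → the external panel
Overall: the 2025 panel 301/478 = 63.0%, the external panel 326/488 = 66.8% → the external panel
The external panel wins overall and in every proposal group — no reversal.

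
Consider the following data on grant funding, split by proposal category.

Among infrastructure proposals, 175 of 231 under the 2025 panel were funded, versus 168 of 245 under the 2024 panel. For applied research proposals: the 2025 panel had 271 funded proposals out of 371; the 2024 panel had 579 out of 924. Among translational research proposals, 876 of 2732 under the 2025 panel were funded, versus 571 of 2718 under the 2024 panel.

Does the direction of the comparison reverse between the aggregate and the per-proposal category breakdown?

No

Infrastructure: the 2025 panel 175/231 = 75.8%, the 2024 panel 168/245 = 68.6% → the 2025 panel
Applied research: the 2025 panel 271/371 = 73.0%, the 2024 panel 579/924 = 62.7% → the 2025 panel
Translational research: the 2025 panel 876/2732 = 32.1%, the 2024 panel 571/2718 = 21.0% → the 2025 panel
Overall: the 2025 panel 1322/3334 = 39.7%, the 2024 panel 1318/3887 = 33.9% → the 2025 panel
The 2025 panel wins overall and in every proposal group — no reversal.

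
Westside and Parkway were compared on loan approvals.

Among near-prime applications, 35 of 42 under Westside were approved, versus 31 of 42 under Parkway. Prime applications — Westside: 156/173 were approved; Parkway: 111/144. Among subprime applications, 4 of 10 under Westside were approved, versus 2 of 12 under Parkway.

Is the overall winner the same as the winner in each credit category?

Yes

Near-prime: Westside 35/42 = 83.3%, Parkway 31/42 = 73.8% → Westside
Prime: Westside 156/173 = 90.2%, Parkway 111/144 = 77.1% → Westside
Subprime: Westside 4/10 = 40.0%, Parkway 2/12 = 16.7% → Westside
Overall: Westside 195/225 = 86.7%, Parkway 144/198 = 72.7% → Westside
Westside wins overall and in every credit group — no reversal.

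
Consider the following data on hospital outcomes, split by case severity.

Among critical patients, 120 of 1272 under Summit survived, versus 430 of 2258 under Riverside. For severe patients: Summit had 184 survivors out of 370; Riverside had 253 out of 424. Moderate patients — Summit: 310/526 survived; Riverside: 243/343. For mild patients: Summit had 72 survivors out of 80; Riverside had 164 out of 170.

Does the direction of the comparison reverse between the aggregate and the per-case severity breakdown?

Critical: Summit 120/1272 = 9.4%, Riverside 430/2258 = 19.0% → Riverside
Severe: Summit 184/370 = 49.7%, Riverside 253/424 = 59.7% → Riverside
Moderate: Summit 310/526 = 58.9%, Riverside 243/343 = 70.8% → Riverside
Mild: Summit 72/80 = 90.0%, Riverside 164/170 = 96.5% → Riverside
Overall: Summit 686/2248 = 30.5%, Riverside 1090/3195 = 34.1% → Riverside
Riverside wins overall and in every case group — no reversal.

No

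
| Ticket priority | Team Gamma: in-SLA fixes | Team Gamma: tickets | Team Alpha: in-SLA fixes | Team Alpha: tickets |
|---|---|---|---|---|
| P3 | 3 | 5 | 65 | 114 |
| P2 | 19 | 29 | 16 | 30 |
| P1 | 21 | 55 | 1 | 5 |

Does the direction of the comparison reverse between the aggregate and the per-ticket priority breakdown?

P3: Team Gamma 3/5 = 60.0%, Team Alpha 65/114 = 57.0% → Team Gamma
P2: Team Gamma 19/29 = 65.5%, Team Alpha 16/30 = 53.3% → Team Gamma
P1: Team Gamma 21/55 = 38.2%, Team Alpha 1/5 = 20.0% → Team Gamma
Overall: Team Gamma 43/89 = 48.3%, Team Alpha 82/149 = 55.0% → Team Alpha
Team Gamma wins each ticket group but Team Alpha wins overall — the comparison reverses. Team Gamma's tickets skew toward P1, which has a lower base rate.

Yes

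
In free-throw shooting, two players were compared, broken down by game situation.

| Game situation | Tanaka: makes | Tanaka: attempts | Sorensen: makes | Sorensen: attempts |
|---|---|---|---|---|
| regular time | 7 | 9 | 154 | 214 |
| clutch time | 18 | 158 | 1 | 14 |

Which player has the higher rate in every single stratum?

Tanaka

Regular time: Tanaka 7/9 = 77.8%, Sorensen 154/214 = 72.0% → Tanaka
Clutch time: Tanaka 18/158 = 11.4%, Sorensen 1/14 = 7.1% → Tanaka
Tanaka has the higher rate in both groups.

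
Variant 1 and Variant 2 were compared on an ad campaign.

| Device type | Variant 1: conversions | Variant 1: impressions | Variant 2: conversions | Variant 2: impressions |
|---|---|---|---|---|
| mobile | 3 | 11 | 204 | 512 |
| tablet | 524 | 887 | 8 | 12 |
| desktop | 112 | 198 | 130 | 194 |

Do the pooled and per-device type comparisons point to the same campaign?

No

Mobile: Variant 1 3/11 = 27.3%, Variant 2 204/512 = 39.8% → Variant 2
Tablet: Variant 1 524/887 = 59.1%, Variant 2 8/12 = 66.7% → Variant 2
Desktop: Variant 1 112/198 = 56.6%, Variant 2 130/194 = 67.0% → Variant 2
Overall: Variant 1 639/1096 = 58.3%, Variant 2 342/718 = 47.6% → Variant 1
Variant 2 wins each device group but Variant 1 wins overall — the comparison reverses. Variant 2's impressions skew toward mobile, which has a lower base rate.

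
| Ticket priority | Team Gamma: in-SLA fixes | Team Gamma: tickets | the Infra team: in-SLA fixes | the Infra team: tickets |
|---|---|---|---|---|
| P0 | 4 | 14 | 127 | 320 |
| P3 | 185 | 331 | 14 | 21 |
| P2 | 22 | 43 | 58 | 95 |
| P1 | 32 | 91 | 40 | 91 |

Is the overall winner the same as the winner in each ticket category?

No

P0: Team Gamma 4/14 = 28.6%, the Infra team 127/320 = 39.7% → the Infra team
P3: Team Gamma 185/331 = 55.9%, the Infra team 14/21 = 66.7% → the Infra team
P2: Team Gamma 22/43 = 51.2%, the Infra team 58/95 = 61.1% → the Infra team
P1: Team Gamma 32/91 = 35.2%, the Infra team 40/91 = 44.0% → the Infra team
Overall: Team Gamma 243/479 = 50.7%, the Infra team 239/527 = 45.4% → Team Gamma
The Infra team wins each ticket group but Team Gamma wins overall — the comparison reverses. The Infra team's tickets skew toward P0, which has a lower base rate.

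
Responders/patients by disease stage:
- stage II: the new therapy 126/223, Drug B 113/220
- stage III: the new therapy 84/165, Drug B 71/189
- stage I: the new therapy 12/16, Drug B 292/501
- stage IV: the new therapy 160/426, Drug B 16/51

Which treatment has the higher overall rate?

Drug B

Stage II: the new therapy 126/223 = 56.5%, Drug B 113/220 = 51.4% → the new therapy
Stage III: the new therapy 84/165 = 50.9%, Drug B 71/189 = 37.6% → the new therapy
Stage I: the new therapy 12/16 = 75.0%, Drug B 292/501 = 58.3% → the new therapy
Stage IV: the new therapy 160/426 = 37.6%, Drug B 16/51 = 31.4% → the new therapy
Overall: the new therapy 382/830 = 46.0%, Drug B 492/961 = 51.2% → Drug B
(The new therapy wins every disease group but Drug B wins overall — the new therapy's patients skew toward the low-rate stage IV group.)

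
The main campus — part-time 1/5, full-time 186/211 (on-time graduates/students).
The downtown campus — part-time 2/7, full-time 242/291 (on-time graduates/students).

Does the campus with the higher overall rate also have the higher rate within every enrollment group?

Part-time: the main campus 1/5 = 20.0%, the downtown campus 2/7 = 28.6% → the downtown campus
Full-time: the main campus 186/211 = 88.2%, the downtown campus 242/291 = 83.2% → the main campus
Overall: the main campus 187/216 = 86.6%, the downtown campus 244/298 = 81.9% → the main campus
Neither sweeps: the main campus wins 1 of 2 groups, the downtown campus wins 1. The main campus wins overall but not every group — no Simpson reversal.

No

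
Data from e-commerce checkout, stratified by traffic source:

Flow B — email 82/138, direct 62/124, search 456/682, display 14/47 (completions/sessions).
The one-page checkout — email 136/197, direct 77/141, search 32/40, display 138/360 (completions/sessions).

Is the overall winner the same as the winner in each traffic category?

No

Email: Flow B 82/138 = 59.4%, the one-page checkout 136/197 = 69.0% → the one-page checkout
Direct: Flow B 62/124 = 50.0%, the one-page checkout 77/141 = 54.6% → the one-page checkout
Search: Flow B 456/682 = 66.9%, the one-page checkout 32/40 = 80.0% → the one-page checkout
Display: Flow B 14/47 = 29.8%, the one-page checkout 138/360 = 38.3% → the one-page checkout
Overall: Flow B 614/991 = 62.0%, the one-page checkout 383/738 = 51.9% → Flow B
The one-page checkout wins each traffic group but Flow B wins overall — the comparison reverses. The one-page checkout's sessions skew toward display, which has a lower base rate.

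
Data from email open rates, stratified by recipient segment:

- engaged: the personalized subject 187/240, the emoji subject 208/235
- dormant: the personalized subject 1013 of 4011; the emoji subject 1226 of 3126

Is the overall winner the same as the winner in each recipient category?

Engaged: the personalized subject 187/240 = 77.9%, the emoji subject 208/235 = 88.5% → the emoji subject
Dormant: the personalized subject 1013/4011 = 25.3%, the emoji subject 1226/3126 = 39.2% → the emoji subject
Overall: the personalized subject 1200/4251 = 28.2%, the emoji subject 1434/3361 = 42.7% → the emoji subject
The emoji subject wins overall and in every recipient group — no reversal.

Yes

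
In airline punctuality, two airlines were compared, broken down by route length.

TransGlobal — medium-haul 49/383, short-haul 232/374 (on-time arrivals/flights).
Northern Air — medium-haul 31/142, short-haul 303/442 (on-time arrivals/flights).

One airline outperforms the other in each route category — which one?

Medium-haul: TransGlobal 49/383 = 12.8%, Northern Air 31/142 = 21.8% → Northern Air
Short-haul: TransGlobal 232/374 = 62.0%, Northern Air 303/442 = 68.6% → Northern Air
Northern Air has the higher rate in both groups.

Northern Air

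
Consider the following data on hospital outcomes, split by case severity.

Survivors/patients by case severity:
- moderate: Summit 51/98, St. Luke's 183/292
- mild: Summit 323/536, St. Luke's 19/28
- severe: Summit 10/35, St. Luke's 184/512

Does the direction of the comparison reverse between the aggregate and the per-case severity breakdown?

Moderate: Summit 51/98 = 52.0%, St. Luke's 183/292 = 62.7% → St. Luke's
Mild: Summit 323/536 = 60.3%, St. Luke's 19/28 = 67.9% → St. Luke's
Severe: Summit 10/35 = 28.6%, St. Luke's 184/512 = 35.9% → St. Luke's
Overall: Summit 384/669 = 57.4%, St. Luke's 386/832 = 46.4% → Summit
St. Luke's wins each case group but Summit wins overall — the comparison reverses. St. Luke's's patients skew toward severe, which has a lower base rate.

Yes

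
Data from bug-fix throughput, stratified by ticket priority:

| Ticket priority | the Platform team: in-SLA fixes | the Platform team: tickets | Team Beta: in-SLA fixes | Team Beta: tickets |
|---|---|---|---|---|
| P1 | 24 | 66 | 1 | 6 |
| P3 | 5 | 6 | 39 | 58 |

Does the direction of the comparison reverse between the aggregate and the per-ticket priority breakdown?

P1: the Platform team 24/66 = 36.4%, Team Beta 1/6 = 16.7% → the Platform team
P3: the Platform team 5/6 = 83.3%, Team Beta 39/58 = 67.2% → the Platform team
Overall: the Platform team 29/72 = 40.3%, Team Beta 40/64 = 62.5% → Team Beta
The Platform team wins each ticket group but Team Beta wins overall — the comparison reverses. The Platform team's tickets skew toward P1, which has a lower base rate.

Yes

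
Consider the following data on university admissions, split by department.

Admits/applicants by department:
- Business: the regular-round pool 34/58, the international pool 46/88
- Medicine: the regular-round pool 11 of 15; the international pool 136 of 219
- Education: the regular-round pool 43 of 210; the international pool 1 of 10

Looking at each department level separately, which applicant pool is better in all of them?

the regular-round pool

Business: the regular-round pool 34/58 = 58.6%, the international pool 46/88 = 52.3% → the regular-round pool
Medicine: the regular-round pool 11/15 = 73.3%, the international pool 136/219 = 62.1% → the regular-round pool
Education: the regular-round pool 43/210 = 20.5%, the international pool 1/10 = 10.0% → the regular-round pool
The regular-round pool has the higher rate in all 3 groups.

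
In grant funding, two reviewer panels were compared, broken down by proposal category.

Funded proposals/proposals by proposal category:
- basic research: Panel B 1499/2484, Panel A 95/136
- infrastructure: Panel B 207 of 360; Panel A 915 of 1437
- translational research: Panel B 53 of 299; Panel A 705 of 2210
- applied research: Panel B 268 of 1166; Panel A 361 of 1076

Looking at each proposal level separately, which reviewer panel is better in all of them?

Panel A

Basic research: Panel B 1499/2484 = 60.3%, Panel A 95/136 = 69.9% → Panel A
Infrastructure: Panel B 207/360 = 57.5%, Panel A 915/1437 = 63.7% → Panel A
Translational research: Panel B 53/299 = 17.7%, Panel A 705/2210 = 31.9% → Panel A
Applied research: Panel B 268/1166 = 23.0%, Panel A 361/1076 = 33.6% → Panel A
Panel A has the higher rate in all 4 groups.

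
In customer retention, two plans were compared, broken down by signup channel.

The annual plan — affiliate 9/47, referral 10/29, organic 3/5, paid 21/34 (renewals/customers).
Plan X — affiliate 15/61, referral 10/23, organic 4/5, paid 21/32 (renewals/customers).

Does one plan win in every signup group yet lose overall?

No

Affiliate: the annual plan 9/47 = 19.1%, Plan X 15/61 = 24.6% → Plan X
Referral: the annual plan 10/29 = 34.5%, Plan X 10/23 = 43.5% → Plan X
Organic: the annual plan 3/5 = 60.0%, Plan X 4/5 = 80.0% → Plan X
Paid: the annual plan 21/34 = 61.8%, Plan X 21/32 = 65.6% → Plan X
Overall: the annual plan 43/115 = 37.4%, Plan X 50/121 = 41.3% → Plan X
Plan X wins overall and in every signup group — no reversal.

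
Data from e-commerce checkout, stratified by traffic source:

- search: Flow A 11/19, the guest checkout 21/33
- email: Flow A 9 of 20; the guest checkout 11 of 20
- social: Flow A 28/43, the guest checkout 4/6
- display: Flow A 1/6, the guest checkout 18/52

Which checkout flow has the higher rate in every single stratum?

Search: Flow A 11/19 = 57.9%, the guest checkout 21/33 = 63.6% → the guest checkout
Email: Flow A 9/20 = 45.0%, the guest checkout 11/20 = 55.0% → the guest checkout
Social: Flow A 28/43 = 65.1%, the guest checkout 4/6 = 66.7% → the guest checkout
Display: Flow A 1/6 = 16.7%, the guest checkout 18/52 = 34.6% → the guest checkout
The guest checkout has the higher rate in all 4 groups.

the guest checkout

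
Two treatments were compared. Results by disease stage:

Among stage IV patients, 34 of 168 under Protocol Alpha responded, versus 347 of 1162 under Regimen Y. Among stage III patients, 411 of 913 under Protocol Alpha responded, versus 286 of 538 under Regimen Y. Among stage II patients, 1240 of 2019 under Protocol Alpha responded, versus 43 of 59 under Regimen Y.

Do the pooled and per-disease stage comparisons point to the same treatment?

Stage IV: Protocol Alpha 34/168 = 20.2%, Regimen Y 347/1162 = 29.9% → Regimen Y
Stage III: Protocol Alpha 411/913 = 45.0%, Regimen Y 286/538 = 53.2% → Regimen Y
Stage II: Protocol Alpha 1240/2019 = 61.4%, Regimen Y 43/59 = 72.9% → Regimen Y
Overall: Protocol Alpha 1685/3100 = 54.4%, Regimen Y 676/1759 = 38.4% → Protocol Alpha
Regimen Y wins each disease group but Protocol Alpha wins overall — the comparison reverses. Regimen Y's patients skew toward stage IV, which has a lower base rate.

No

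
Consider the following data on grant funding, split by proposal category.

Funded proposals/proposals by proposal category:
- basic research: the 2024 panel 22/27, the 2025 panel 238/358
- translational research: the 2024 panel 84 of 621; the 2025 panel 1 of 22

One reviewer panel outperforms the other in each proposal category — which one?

the 2024 panel

Basic research: the 2024 panel 22/27 = 81.5%, the 2025 panel 238/358 = 66.5% → the 2024 panel
Translational research: the 2024 panel 84/621 = 13.5%, the 2025 panel 1/22 = 4.5% → the 2024 panel
The 2024 panel has the higher rate in both groups.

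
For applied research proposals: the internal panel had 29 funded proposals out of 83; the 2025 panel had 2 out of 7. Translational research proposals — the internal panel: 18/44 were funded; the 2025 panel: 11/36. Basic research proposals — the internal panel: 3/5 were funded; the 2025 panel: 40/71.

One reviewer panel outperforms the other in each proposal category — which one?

the internal panel

Applied research: the internal panel 29/83 = 34.9%, the 2025 panel 2/7 = 28.6% → the internal panel
Translational research: the internal panel 18/44 = 40.9%, the 2025 panel 11/36 = 30.6% → the internal panel
Basic research: the internal panel 3/5 = 60.0%, the 2025 panel 40/71 = 56.3% → the internal panel
The internal panel has the higher rate in all 3 groups.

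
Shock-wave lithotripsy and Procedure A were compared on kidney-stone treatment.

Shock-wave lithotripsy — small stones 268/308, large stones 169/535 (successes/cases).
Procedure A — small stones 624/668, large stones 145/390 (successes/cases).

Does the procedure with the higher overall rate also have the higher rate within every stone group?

Yes

Small stones: shock-wave lithotripsy 268/308 = 87.0%, Procedure A 624/668 = 93.4% → Procedure A
Large stones: shock-wave lithotripsy 169/535 = 31.6%, Procedure A 145/390 = 37.2% → Procedure A
Overall: shock-wave lithotripsy 437/843 = 51.8%, Procedure A 769/1058 = 72.7% → Procedure A
Procedure A wins overall and in every stone group — no reversal.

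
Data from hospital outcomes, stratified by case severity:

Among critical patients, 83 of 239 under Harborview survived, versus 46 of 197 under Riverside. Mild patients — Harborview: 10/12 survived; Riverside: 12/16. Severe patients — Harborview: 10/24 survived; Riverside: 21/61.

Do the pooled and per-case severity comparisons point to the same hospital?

Yes

Critical: Harborview 83/239 = 34.7%, Riverside 46/197 = 23.4% → Harborview
Mild: Harborview 10/12 = 83.3%, Riverside 12/16 = 75.0% → Harborview
Severe: Harborview 10/24 = 41.7%, Riverside 21/61 = 34.4% → Harborview
Overall: Harborview 103/275 = 37.5%, Riverside 79/274 = 28.8% → Harborview
Harborview wins overall and in every case group — no reversal.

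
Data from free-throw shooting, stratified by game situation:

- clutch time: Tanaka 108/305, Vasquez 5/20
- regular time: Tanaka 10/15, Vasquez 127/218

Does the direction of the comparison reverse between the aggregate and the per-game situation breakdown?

Clutch time: Tanaka 108/305 = 35.4%, Vasquez 5/20 = 25.0% → Tanaka
Regular time: Tanaka 10/15 = 66.7%, Vasquez 127/218 = 58.3% → Tanaka
Overall: Tanaka 118/320 = 36.9%, Vasquez 132/238 = 55.5% → Vasquez
Tanaka wins each game group but Vasquez wins overall — the comparison reverses. Tanaka's attempts skew toward clutch time, which has a lower base rate.

Yes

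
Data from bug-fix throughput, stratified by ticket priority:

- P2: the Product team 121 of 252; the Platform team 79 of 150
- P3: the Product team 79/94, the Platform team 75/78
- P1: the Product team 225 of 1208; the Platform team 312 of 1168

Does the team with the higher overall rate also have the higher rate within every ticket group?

P2: the Product team 121/252 = 48.0%, the Platform team 79/150 = 52.7% → the Platform team
P3: the Product team 79/94 = 84.0%, the Platform team 75/78 = 96.2% → the Platform team
P1: the Product team 225/1208 = 18.6%, the Platform team 312/1168 = 26.7% → the Platform team
Overall: the Product team 425/1554 = 27.3%, the Platform team 466/1396 = 33.4% → the Platform team
The Platform team wins overall and in every ticket group — no reversal.

Yes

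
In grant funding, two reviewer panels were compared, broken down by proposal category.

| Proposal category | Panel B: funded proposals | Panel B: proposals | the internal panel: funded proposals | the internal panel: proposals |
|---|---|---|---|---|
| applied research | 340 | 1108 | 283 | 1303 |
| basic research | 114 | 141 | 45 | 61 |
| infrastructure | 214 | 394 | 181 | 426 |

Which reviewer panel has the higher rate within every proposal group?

Applied research: Panel B 340/1108 = 30.7%, the internal panel 283/1303 = 21.7% → Panel B
Basic research: Panel B 114/141 = 80.9%, the internal panel 45/61 = 73.8% → Panel B
Infrastructure: Panel B 214/394 = 54.3%, the internal panel 181/426 = 42.5% → Panel B
Panel B has the higher rate in all 3 groups.

Panel B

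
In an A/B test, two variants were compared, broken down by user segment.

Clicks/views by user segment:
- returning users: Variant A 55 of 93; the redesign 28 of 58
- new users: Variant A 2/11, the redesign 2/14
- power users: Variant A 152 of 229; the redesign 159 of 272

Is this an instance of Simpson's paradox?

No

Returning users: Variant A 55/93 = 59.1%, the redesign 28/58 = 48.3% → Variant A
New users: Variant A 2/11 = 18.2%, the redesign 2/14 = 14.3% → Variant A
Power users: Variant A 152/229 = 66.4%, the redesign 159/272 = 58.5% → Variant A
Overall: Variant A 209/333 = 62.8%, the redesign 189/344 = 54.9% → Variant A
Variant A wins overall and in every user group — no reversal.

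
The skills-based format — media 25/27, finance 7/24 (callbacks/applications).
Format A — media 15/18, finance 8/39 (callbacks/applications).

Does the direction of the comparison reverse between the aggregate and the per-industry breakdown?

No

Media: the skills-based format 25/27 = 92.6%, Format A 15/18 = 83.3% → the skills-based format
Finance: the skills-based format 7/24 = 29.2%, Format A 8/39 = 20.5% → the skills-based format
Overall: the skills-based format 32/51 = 62.7%, Format A 23/57 = 40.4% → the skills-based format
The skills-based format wins overall and in every industry group — no reversal.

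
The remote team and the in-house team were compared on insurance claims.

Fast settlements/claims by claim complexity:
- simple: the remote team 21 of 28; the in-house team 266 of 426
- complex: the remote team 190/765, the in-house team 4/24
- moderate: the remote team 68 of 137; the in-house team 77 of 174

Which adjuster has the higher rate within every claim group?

Simple: the remote team 21/28 = 75.0%, the in-house team 266/426 = 62.4% → the remote team
Complex: the remote team 190/765 = 24.8%, the in-house team 4/24 = 16.7% → the remote team
Moderate: the remote team 68/137 = 49.6%, the in-house team 77/174 = 44.3% → the remote team
The remote team has the higher rate in all 3 groups.

the remote team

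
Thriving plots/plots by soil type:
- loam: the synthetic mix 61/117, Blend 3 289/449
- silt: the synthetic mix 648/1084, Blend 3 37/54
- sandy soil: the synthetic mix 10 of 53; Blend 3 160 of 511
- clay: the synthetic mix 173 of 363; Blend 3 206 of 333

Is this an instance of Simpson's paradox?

Yes

Loam: the synthetic mix 61/117 = 52.1%, Blend 3 289/449 = 64.4% → Blend 3
Silt: the synthetic mix 648/1084 = 59.8%, Blend 3 37/54 = 68.5% → Blend 3
Sandy soil: the synthetic mix 10/53 = 18.9%, Blend 3 160/511 = 31.3% → Blend 3
Clay: the synthetic mix 173/363 = 47.7%, Blend 3 206/333 = 61.9% → Blend 3
Overall: the synthetic mix 892/1617 = 55.2%, Blend 3 692/1347 = 51.4% → the synthetic mix
Blend 3 wins each soil group but the synthetic mix wins overall — the comparison reverses. Blend 3's plots skew toward sandy soil, which has a lower base rate.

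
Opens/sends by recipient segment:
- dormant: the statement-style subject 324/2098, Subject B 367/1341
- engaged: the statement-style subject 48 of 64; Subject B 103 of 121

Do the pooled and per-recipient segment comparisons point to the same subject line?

Yes

Dormant: the statement-style subject 324/2098 = 15.4%, Subject B 367/1341 = 27.4% → Subject B
Engaged: the statement-style subject 48/64 = 75.0%, Subject B 103/121 = 85.1% → Subject B
Overall: the statement-style subject 372/2162 = 17.2%, Subject B 470/1462 = 32.1% → Subject B
Subject B wins overall and in every recipient group — no reversal.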